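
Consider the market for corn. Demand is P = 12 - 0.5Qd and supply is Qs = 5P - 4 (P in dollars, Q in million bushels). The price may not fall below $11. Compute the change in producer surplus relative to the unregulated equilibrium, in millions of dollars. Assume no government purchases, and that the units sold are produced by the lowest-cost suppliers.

-5.6

Rearranging demand gives Qd = 24 - 2P. Setting quantity demanded equal to quantity supplied, 24 - 2P = 5P - 4, gives P* = 4 and Q* = 16.
Because the floor (11) lies above the market-clearing price, it is binding.
At P = 11: Qd = 24 - 2·11 = 2 and Qs = 5·11 - 4 = 51.
Producer surplus without the control is ½ · (4 - 0.8) · 16 = 25.6.
With the floor, 2 units are sold at 11. The supply price at Q = 2 is 1.2, so PS = ½ · [(11 - 0.8) + (11 - 1.2)] · 2 = 20.
Change in producer surplus = 20 - 25.6 = -5.6.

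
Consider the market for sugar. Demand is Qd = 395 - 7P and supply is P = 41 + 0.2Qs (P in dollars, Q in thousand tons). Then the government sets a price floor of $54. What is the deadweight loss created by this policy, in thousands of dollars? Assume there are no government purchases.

Rearranging supply gives Qs = 5P - 205. In a free market, 395 - 7P = 5P - 205 gives the equilibrium P* = 50, Q* = 45.
Since 54 > 50, the floor is binding.
At P = 54: Qd = 395 - 7·54 = 17 and Qs = 5·54 - 205 = 65.
Quantity traded falls to 17. At Q = 17 the demand price is (395 - 17)/7 = 54 and the supply price is (205 + 17)/5 = 44.4.
Deadweight loss = ½ · (54 - 44.4) · (45 - 17) = ½ · 9.6 · 28 = 134.4.

134.4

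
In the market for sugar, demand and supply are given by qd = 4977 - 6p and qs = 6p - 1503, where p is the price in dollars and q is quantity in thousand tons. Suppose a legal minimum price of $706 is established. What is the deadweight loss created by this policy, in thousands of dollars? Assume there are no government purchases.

Setting quantity demanded equal to quantity supplied, 4977 - 6p = 6p - 1503, gives p* = 540 and q* = 1737.
Since 706 > 540, the floor is binding.
At p = 706: qd = 4977 - 6·706 = 741 and qs = 6·706 - 1503 = 2733.
Quantity traded falls to 741. At q = 741 the demand price is (4977 - 741)/6 = 706 and the supply price is (1503 + 741)/6 = 374.
Deadweight loss = ½ · (706 - 374) · (1737 - 741) = ½ · 332 · 996 = 165336.

165336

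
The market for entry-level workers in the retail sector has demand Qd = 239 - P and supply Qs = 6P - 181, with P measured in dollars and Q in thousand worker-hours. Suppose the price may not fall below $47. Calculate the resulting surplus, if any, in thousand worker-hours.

0

Equilibrium: 239 - P = 6P - 181, so 420 = 7P and P* = 60, Q* = 179.
Since 47 is below P* = 60, the floor does not bind and the free-market outcome prevails.
Since the control does not bind, there is no surplus.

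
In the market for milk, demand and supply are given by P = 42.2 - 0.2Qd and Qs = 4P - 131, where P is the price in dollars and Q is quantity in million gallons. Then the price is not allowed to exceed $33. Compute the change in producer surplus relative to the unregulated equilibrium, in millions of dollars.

Rearranging demand gives Qd = 211 - 5P. Without the control the market clears where 211 - 5P = 4P - 131, i.e. P* = 38 and Q* = 21.
The ceiling of 33 is below the equilibrium price 38, so it binds.
At P = 33: Qd = 211 - 5·33 = 46 and Qs = 4·33 - 131 = 1.
Producer surplus without the control is ½ · (38 - 32.75) · 21 = 55.125.
With the ceiling, producers sell 1 units at 33, so PS = ½ · (33 - 32.75) · 1 = 0.125.
Change in producer surplus = 0.125 - 55.125 = -55.

-55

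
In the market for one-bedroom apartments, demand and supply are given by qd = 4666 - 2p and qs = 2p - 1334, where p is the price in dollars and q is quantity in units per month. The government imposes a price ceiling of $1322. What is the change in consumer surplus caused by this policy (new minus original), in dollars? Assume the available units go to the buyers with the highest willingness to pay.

201496

Setting quantity demanded equal to quantity supplied, 4666 - 2p = 2p - 1334, gives p* = 1500 and q* = 1666.
Because the ceiling (1322) lies below the market-clearing price, it is binding.
At p = 1322: qd = 4666 - 2·1322 = 2022 and qs = 2·1322 - 1334 = 1310.
Consumer surplus without the control is ½ · (2333 - 1500) · 1666 = 693889.
With the ceiling, 1310 units are sold at 1322 (assume they go to the highest-value buyers). The demand price at q = 1310 is 1678, so CS = ½ · [(2333 - 1322) + (1678 - 1322)] · 1310 = 895385.
Change in consumer surplus = 895385 - 693889 = 201496.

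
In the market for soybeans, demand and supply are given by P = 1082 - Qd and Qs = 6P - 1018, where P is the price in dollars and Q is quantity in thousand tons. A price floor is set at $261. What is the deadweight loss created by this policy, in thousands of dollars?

Rearranging demand gives Qd = 1082 - P. Equilibrium: 1082 - P = 6P - 1018, so 2100 = 7P and P* = 300, Q* = 782.
Since 261 is below P* = 300, the floor does not bind and the free-market outcome prevails.
Since the control does not bind, no trades are prevented and deadweight loss is zero.

0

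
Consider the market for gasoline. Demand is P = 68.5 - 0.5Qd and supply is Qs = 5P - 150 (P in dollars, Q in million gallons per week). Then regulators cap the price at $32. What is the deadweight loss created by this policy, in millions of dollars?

708.75

Rearranging demand gives Qd = 137 - 2P. Without the control the market clears where 137 - 2P = 5P - 150, i.e. P* = 41 and Q* = 55.
Since 32 < 41, the ceiling is binding.
At P = 32: Qd = 137 - 2·32 = 73 and Qs = 5·32 - 150 = 10.
Quantity traded falls to 10. At Q = 10 the demand price is (137 - 10)/2 = 63.5 and the supply price is (150 + 10)/5 = 32.
Deadweight loss = ½ · (63.5 - 32) · (55 - 10) = ½ · 31.5 · 45 = 708.75.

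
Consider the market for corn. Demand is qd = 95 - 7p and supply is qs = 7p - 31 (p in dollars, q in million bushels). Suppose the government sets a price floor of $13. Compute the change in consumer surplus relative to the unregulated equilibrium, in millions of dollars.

-72

Without the control the market clears where 95 - 7p = 7p - 31, i.e. p* = 9 and q* = 32.
The floor of 13 is above the equilibrium price 9, so it binds.
At p = 13: qd = 95 - 7·13 = 4 and qs = 7·13 - 31 = 60.
Consumer surplus without the control is ½ · (95/7 - 9) · 32 = 512/7.
With the floor, consumers buy 4 units at 13, so CS = ½ · (95/7 - 13) · 4 = 8/7.
Change in consumer surplus = 8/7 - 512/7 = -72.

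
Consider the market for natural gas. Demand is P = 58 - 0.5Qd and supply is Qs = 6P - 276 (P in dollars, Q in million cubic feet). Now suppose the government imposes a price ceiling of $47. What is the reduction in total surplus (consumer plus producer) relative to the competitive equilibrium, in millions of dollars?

Rearranging demand gives Qd = 116 - 2P. Without the control the market clears where 116 - 2P = 6P - 276, i.e. P* = 49 and Q* = 18.
The ceiling of 47 is below the equilibrium price 49, so it binds.
At P = 47: Qd = 116 - 2·47 = 22 and Qs = 6·47 - 276 = 6.
Quantity traded falls to 6. At Q = 6 the demand price is (116 - 6)/2 = 55 and the supply price is (276 + 6)/6 = 47.
Deadweight loss = ½ · (55 - 47) · (18 - 6) = ½ · 8 · 12 = 48.

48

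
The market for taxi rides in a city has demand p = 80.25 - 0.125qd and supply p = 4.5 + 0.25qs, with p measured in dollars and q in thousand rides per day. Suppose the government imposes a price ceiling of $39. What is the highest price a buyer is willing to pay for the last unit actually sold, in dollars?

Rearranging demand gives qd = 642 - 8p; rearranging supply gives qs = 4p - 18. Equilibrium: 642 - 8p = 4p - 18, so 660 = 12p and p* = 55, q* = 202.
Because the ceiling (39) lies below the market-clearing price, it is binding.
At p = 39: qd = 642 - 8·39 = 330 and qs = 4·39 - 18 = 138.
Only 138 units reach the market. On the demand curve, the marginal buyer's willingness to pay at q = 138 is (642 - 138)/8 = 63.

63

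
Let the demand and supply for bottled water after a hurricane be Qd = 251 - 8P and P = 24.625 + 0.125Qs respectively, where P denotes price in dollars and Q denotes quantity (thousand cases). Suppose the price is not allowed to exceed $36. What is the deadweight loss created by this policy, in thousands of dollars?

Rearranging supply gives Qs = 8P - 197. Without the control the market clears where 251 - 8P = 8P - 197, i.e. P* = 28 and Q* = 27.
Since 36 is above P* = 28, the ceiling does not bind and the free-market outcome prevails.
Since the control does not bind, no trades are prevented and deadweight loss is zero.

0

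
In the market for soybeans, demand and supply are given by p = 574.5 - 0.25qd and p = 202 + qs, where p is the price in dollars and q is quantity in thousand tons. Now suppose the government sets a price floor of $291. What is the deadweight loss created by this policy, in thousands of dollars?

Rearranging demand gives qd = 2298 - 4p; rearranging supply gives qs = p - 202. In a free market, 2298 - 4p = p - 202 gives the equilibrium p* = 500, q* = 298.
The floor of 291 is below the equilibrium price 500, so it is not binding; the market clears at p* = 500, q* = 298.
Since the control does not bind, no trades are prevented and deadweight loss is zero.

0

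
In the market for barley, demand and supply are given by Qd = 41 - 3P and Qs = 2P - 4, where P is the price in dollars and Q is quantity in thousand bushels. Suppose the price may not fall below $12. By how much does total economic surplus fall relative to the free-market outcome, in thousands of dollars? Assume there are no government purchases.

Equilibrium: 41 - 3P = 2P - 4, so 45 = 5P and P* = 9, Q* = 14.
Since 12 > 9, the floor is binding.
At P = 12: Qd = 41 - 3·12 = 5 and Qs = 2·12 - 4 = 20.
Quantity traded falls to 5. At Q = 5 the demand price is (41 - 5)/3 = 12 and the supply price is (4 + 5)/2 = 4.5.
Deadweight loss = ½ · (12 - 4.5) · (14 - 5) = ½ · 7.5 · 9 = 33.75.

33.75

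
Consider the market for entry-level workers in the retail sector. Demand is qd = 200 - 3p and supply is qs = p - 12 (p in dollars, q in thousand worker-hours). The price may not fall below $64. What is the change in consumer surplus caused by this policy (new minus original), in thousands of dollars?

In a free market, 200 - 3p = p - 12 gives the equilibrium p* = 53, q* = 41.
Since 64 > 53, the floor is binding.
At p = 64: qd = 200 - 3·64 = 8 and qs = 64 - 12 = 52.
Consumer surplus without the control is ½ · (200/3 - 53) · 41 = 1681/6.
With the floor, consumers buy 8 units at 64, so CS = ½ · (200/3 - 64) · 8 = 32/3.
Change in consumer surplus = 32/3 - 1681/6 = -269.5.

-269.5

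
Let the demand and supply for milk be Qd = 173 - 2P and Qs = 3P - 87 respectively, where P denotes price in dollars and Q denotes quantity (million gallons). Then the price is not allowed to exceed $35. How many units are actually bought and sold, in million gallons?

18

Setting quantity demanded equal to quantity supplied, 173 - 2P = 3P - 87, gives P* = 52 and Q* = 69.
The ceiling of 35 is below the equilibrium price 52, so it binds.
At P = 35: Qd = 173 - 2·35 = 103 and Qs = 3·35 - 87 = 18.
The quantity actually transacted is the short side, supply: 18.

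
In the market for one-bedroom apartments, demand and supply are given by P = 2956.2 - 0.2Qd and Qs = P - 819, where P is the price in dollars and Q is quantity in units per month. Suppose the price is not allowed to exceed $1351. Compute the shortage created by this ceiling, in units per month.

7494

Rearranging demand gives Qd = 14781 - 5P. Without the control the market clears where 14781 - 5P = P - 819, i.e. P* = 2600 and Q* = 1781.
Because the ceiling (1351) lies below the market-clearing price, it is binding.
At P = 1351: Qd = 14781 - 5·1351 = 8026 and Qs = 1351 - 819 = 532.
Shortage = Qd - Qs = 8026 - 532 = 7494.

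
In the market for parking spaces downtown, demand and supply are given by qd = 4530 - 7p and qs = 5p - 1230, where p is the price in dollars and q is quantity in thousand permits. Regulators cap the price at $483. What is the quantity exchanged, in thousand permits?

In a free market, 4530 - 7p = 5p - 1230 gives the equilibrium p* = 480, q* = 1170.
The ceiling of 483 is above the equilibrium price 480, so it is not binding; the market clears at p* = 480, q* = 1170.

1170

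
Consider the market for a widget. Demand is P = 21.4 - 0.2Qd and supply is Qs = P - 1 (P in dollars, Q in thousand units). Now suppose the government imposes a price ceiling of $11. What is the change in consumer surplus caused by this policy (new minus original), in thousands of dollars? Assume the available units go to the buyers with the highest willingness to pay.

Rearranging demand gives Qd = 107 - 5P. In a free market, 107 - 5P = P - 1 gives the equilibrium P* = 18, Q* = 17.
Because the ceiling (11) lies below the market-clearing price, it is binding.
At P = 11: Qd = 107 - 5·11 = 52 and Qs = 11 - 1 = 10.
Consumer surplus without the control is ½ · (21.4 - 18) · 17 = 28.9.
With the ceiling, 10 units are sold at 11 (assume they go to the highest-value buyers). The demand price at Q = 10 is 19.4, so CS = ½ · [(21.4 - 11) + (19.4 - 11)] · 10 = 94.
Change in consumer surplus = 94 - 28.9 = 65.1.

65.1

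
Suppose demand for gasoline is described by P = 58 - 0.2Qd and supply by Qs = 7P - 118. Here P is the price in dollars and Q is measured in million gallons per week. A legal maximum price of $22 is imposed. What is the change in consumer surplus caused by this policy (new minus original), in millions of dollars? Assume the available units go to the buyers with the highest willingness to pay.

-273.6

Rearranging demand gives Qd = 290 - 5P. Without the control the market clears where 290 - 5P = 7P - 118, i.e. P* = 34 and Q* = 120.
Because the ceiling (22) lies below the market-clearing price, it is binding.
At P = 22: Qd = 290 - 5·22 = 180 and Qs = 7·22 - 118 = 36.
Consumer surplus without the control is ½ · (58 - 34) · 120 = 1440.
With the ceiling, 36 units are sold at 22 (assume they go to the highest-value buyers). The demand price at Q = 36 is 50.8, so CS = ½ · [(58 - 22) + (50.8 - 22)] · 36 = 1166.4.
Change in consumer surplus = 1166.4 - 1440 = -273.6.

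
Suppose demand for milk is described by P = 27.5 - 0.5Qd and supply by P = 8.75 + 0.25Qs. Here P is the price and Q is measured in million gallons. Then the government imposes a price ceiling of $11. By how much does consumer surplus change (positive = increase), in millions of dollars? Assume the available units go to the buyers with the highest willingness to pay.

-28

Rearranging demand gives Qd = 55 - 2P; rearranging supply gives Qs = 4P - 35. Equilibrium: 55 - 2P = 4P - 35, so 90 = 6P and P* = 15, Q* = 25.
The ceiling of 11 is below the equilibrium price 15, so it binds.
At P = 11: Qd = 55 - 2·11 = 33 and Qs = 4·11 - 35 = 9.
Consumer surplus without the control is ½ · (27.5 - 15) · 25 = 156.25.
With the ceiling, 9 units are sold at 11 (assume they go to the highest-value buyers). The demand price at Q = 9 is 23, so CS = ½ · [(27.5 - 11) + (23 - 11)] · 9 = 128.25.
Change in consumer surplus = 128.25 - 156.25 = -28.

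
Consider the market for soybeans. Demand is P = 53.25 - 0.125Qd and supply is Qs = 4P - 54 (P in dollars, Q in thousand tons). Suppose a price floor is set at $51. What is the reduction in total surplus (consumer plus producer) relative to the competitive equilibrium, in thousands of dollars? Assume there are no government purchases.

Rearranging demand gives Qd = 426 - 8P. In a free market, 426 - 8P = 4P - 54 gives the equilibrium P* = 40, Q* = 106.
The floor of 51 is above the equilibrium price 40, so it binds.
At P = 51: Qd = 426 - 8·51 = 18 and Qs = 4·51 - 54 = 150.
Quantity traded falls to 18. At Q = 18 the demand price is (426 - 18)/8 = 51 and the supply price is (54 + 18)/4 = 18.
Deadweight loss = ½ · (51 - 18) · (106 - 18) = ½ · 33 · 88 = 1452.

1452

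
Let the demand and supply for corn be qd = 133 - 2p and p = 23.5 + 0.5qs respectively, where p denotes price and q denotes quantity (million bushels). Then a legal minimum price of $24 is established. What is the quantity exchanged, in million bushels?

43

Rearranging supply gives qs = 2p - 47. Without the control the market clears where 133 - 2p = 2p - 47, i.e. p* = 45 and q* = 43.
The floor of 24 is below the equilibrium price 45, so it is not binding; the market clears at p* = 45, q* = 43.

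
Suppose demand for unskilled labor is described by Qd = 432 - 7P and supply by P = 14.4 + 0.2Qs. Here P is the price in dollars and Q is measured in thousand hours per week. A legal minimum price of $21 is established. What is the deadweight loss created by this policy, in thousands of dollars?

Rearranging supply gives Qs = 5P - 72. Setting quantity demanded equal to quantity supplied, 432 - 7P = 5P - 72, gives P* = 42 and Q* = 138.
Since 21 is below P* = 42, the floor does not bind and the free-market outcome prevails.
Since the control does not bind, no trades are prevented and deadweight loss is zero.

0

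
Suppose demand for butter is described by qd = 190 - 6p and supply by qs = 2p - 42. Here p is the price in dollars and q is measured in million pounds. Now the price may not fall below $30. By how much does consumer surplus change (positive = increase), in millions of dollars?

-13

Without the control the market clears where 190 - 6p = 2p - 42, i.e. p* = 29 and q* = 16.
Since 30 > 29, the floor is binding.
At p = 30: qd = 190 - 6·30 = 10 and qs = 2·30 - 42 = 18.
Consumer surplus without the control is ½ · (95/3 - 29) · 16 = 64/3.
With the floor, consumers buy 10 units at 30, so CS = ½ · (95/3 - 30) · 10 = 25/3.
Change in consumer surplus = 25/3 - 64/3 = -13.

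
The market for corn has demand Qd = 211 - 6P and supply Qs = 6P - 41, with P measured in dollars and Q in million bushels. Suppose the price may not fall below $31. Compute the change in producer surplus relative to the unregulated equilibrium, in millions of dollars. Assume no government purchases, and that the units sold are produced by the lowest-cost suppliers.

In a free market, 211 - 6P = 6P - 41 gives the equilibrium P* = 21, Q* = 85.
Because the floor (31) lies above the market-clearing price, it is binding.
At P = 31: Qd = 211 - 6·31 = 25 and Qs = 6·31 - 41 = 145.
Producer surplus without the control is ½ · (21 - 41/6) · 85 = 7225/12.
With the floor, 25 units are sold at 31. The supply price at Q = 25 is 11, so PS = ½ · [(31 - 41/6) + (31 - 11)] · 25 = 6625/12.
Change in producer surplus = 6625/12 - 7225/12 = -50.

-50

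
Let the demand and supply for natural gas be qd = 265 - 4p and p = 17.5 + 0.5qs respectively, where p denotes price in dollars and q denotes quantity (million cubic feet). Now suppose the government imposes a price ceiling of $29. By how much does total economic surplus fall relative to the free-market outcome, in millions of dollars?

Rearranging supply gives qs = 2p - 35. Without the control the market clears where 265 - 4p = 2p - 35, i.e. p* = 50 and q* = 65.
The ceiling of 29 is below the equilibrium price 50, so it binds.
At p = 29: qd = 265 - 4·29 = 149 and qs = 2·29 - 35 = 23.
Quantity traded falls to 23. At q = 23 the demand price is (265 - 23)/4 = 60.5 and the supply price is (35 + 23)/2 = 29.
Deadweight loss = ½ · (60.5 - 29) · (65 - 23) = ½ · 31.5 · 42 = 661.5.

661.5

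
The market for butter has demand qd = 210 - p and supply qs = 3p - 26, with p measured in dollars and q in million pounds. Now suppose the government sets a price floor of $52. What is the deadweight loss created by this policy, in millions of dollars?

In a free market, 210 - p = 3p - 26 gives the equilibrium p* = 59, q* = 151.
The floor of 52 is below the equilibrium price 59, so it is not binding; the market clears at p* = 59, q* = 151.
Since the control does not bind, no trades are prevented and deadweight loss is zero.

0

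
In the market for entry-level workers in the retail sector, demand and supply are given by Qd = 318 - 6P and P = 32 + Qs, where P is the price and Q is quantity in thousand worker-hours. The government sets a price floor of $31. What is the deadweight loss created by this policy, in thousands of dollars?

0

Rearranging supply gives Qs = P - 32. Equilibrium: 318 - 6P = P - 32, so 350 = 7P and P* = 50, Q* = 18.
Since 31 is below P* = 50, the floor does not bind and the free-market outcome prevails.
Since the control does not bind, no trades are prevented and deadweight loss is zero.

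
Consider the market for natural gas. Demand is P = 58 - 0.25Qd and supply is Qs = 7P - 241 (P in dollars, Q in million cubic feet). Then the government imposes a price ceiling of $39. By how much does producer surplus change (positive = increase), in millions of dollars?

-184

Rearranging demand gives Qd = 232 - 4P. In a free market, 232 - 4P = 7P - 241 gives the equilibrium P* = 43, Q* = 60.
Since 39 < 43, the ceiling is binding.
At P = 39: Qd = 232 - 4·39 = 76 and Qs = 7·39 - 241 = 32.
Producer surplus without the control is ½ · (43 - 241/7) · 60 = 1800/7.
With the ceiling, producers sell 32 units at 39, so PS = ½ · (39 - 241/7) · 32 = 512/7.
Change in producer surplus = 512/7 - 1800/7 = -184.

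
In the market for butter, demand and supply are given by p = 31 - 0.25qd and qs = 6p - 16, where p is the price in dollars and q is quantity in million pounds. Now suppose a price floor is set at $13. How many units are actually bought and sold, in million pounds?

Rearranging demand gives qd = 124 - 4p. Setting quantity demanded equal to quantity supplied, 124 - 4p = 6p - 16, gives p* = 14 and q* = 68.
Since 13 is below p* = 14, the floor does not bind and the free-market outcome prevails.

68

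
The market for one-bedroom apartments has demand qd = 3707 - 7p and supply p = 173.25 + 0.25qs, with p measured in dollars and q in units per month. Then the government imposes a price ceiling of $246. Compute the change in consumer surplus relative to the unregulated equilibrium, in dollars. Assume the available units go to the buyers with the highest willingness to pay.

Rearranging supply gives qs = 4p - 693. Without the control the market clears where 3707 - 7p = 4p - 693, i.e. p* = 400 and q* = 907.
Since 246 < 400, the ceiling is binding.
At p = 246: qd = 3707 - 7·246 = 1985 and qs = 4·246 - 693 = 291.
Consumer surplus without the control is ½ · (3707/7 - 400) · 907 = 822649/14.
With the ceiling, 291 units are sold at 246 (assume they go to the highest-value buyers). The demand price at q = 291 is 488, so CS = ½ · [(3707/7 - 246) + (488 - 246)] · 291 = 1070589/14.
Change in consumer surplus = 1070589/14 - 822649/14 = 17710.

17710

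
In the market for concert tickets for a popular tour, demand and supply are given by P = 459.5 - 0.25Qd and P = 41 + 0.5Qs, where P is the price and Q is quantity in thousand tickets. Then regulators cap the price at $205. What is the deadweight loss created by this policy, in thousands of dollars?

Rearranging demand gives Qd = 1838 - 4P; rearranging supply gives Qs = 2P - 82. Setting quantity demanded equal to quantity supplied, 1838 - 4P = 2P - 82, gives P* = 320 and Q* = 558.
Because the ceiling (205) lies below the market-clearing price, it is binding.
At P = 205: Qd = 1838 - 4·205 = 1018 and Qs = 2·205 - 82 = 328.
Quantity traded falls to 328. At Q = 328 the demand price is (1838 - 328)/4 = 377.5 and the supply price is (82 + 328)/2 = 205.
Deadweight loss = ½ · (377.5 - 205) · (558 - 328) = ½ · 172.5 · 230 = 19837.5.

19837.5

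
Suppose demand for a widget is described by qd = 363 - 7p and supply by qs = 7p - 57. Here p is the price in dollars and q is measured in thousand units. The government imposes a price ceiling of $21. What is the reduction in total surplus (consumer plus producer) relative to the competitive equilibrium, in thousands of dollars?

Equilibrium: 363 - 7p = 7p - 57, so 420 = 14p and p* = 30, q* = 153.
Because the ceiling (21) lies below the market-clearing price, it is binding.
At p = 21: qd = 363 - 7·21 = 216 and qs = 7·21 - 57 = 90.
Quantity traded falls to 90. At q = 90 the demand price is (363 - 90)/7 = 39 and the supply price is (57 + 90)/7 = 21.
Deadweight loss = ½ · (39 - 21) · (153 - 90) = ½ · 18 · 63 = 567.

567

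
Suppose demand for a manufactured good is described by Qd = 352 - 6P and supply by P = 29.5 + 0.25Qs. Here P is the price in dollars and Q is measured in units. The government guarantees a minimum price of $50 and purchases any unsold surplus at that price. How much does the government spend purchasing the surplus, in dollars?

Rearranging supply gives Qs = 4P - 118. Without the control the market clears where 352 - 6P = 4P - 118, i.e. P* = 47 and Q* = 70.
Since 50 > 47, the floor is binding.
At P = 50: Qd = 352 - 6·50 = 52 and Qs = 4·50 - 118 = 82.
Surplus = Qs - Qd = 30.
Government expenditure = surplus × support price = 30 × 50 = 1500.

1500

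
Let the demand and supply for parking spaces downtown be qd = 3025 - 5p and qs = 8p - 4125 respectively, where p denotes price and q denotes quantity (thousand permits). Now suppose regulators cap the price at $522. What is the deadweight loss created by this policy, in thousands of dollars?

8153.6

In a free market, 3025 - 5p = 8p - 4125 gives the equilibrium p* = 550, q* = 275.
Because the ceiling (522) lies below the market-clearing price, it is binding.
At p = 522: qd = 3025 - 5·522 = 415 and qs = 8·522 - 4125 = 51.
Quantity traded falls to 51. At q = 51 the demand price is (3025 - 51)/5 = 594.8 and the supply price is (4125 + 51)/8 = 522.
Deadweight loss = ½ · (594.8 - 522) · (275 - 51) = ½ · 72.8 · 224 = 8153.6.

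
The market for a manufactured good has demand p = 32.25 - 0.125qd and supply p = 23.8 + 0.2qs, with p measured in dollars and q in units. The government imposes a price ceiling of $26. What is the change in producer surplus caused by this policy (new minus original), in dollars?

Rearranging demand gives qd = 258 - 8p; rearranging supply gives qs = 5p - 119. Setting quantity demanded equal to quantity supplied, 258 - 8p = 5p - 119, gives p* = 29 and q* = 26.
Because the ceiling (26) lies below the market-clearing price, it is binding.
At p = 26: qd = 258 - 8·26 = 50 and qs = 5·26 - 119 = 11.
Producer surplus without the control is ½ · (29 - 23.8) · 26 = 67.6.
With the ceiling, producers sell 11 units at 26, so PS = ½ · (26 - 23.8) · 11 = 12.1.
Change in producer surplus = 12.1 - 67.6 = -55.5.

-55.5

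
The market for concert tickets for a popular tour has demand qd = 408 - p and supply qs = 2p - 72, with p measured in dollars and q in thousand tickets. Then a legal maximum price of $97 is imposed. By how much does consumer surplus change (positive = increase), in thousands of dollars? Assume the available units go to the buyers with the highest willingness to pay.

-252

Setting quantity demanded equal to quantity supplied, 408 - p = 2p - 72, gives p* = 160 and q* = 248.
The ceiling of 97 is below the equilibrium price 160, so it binds.
At p = 97: qd = 408 - 97 = 311 and qs = 2·97 - 72 = 122.
Consumer surplus without the control is ½ · (408 - 160) · 248 = 30752.
With the ceiling, 122 units are sold at 97 (assume they go to the highest-value buyers). The demand price at q = 122 is 286, so CS = ½ · [(408 - 97) + (286 - 97)] · 122 = 30500.
Change in consumer surplus = 30500 - 30752 = -252.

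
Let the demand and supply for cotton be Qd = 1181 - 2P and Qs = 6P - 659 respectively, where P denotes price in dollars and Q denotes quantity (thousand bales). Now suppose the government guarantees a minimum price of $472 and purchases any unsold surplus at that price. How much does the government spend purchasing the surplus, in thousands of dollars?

913792

Without the control the market clears where 1181 - 2P = 6P - 659, i.e. P* = 230 and Q* = 721.
Because the floor (472) lies above the market-clearing price, it is binding.
At P = 472: Qd = 1181 - 2·472 = 237 and Qs = 6·472 - 659 = 2173.
Surplus = Qs - Qd = 1936.
Government expenditure = surplus × support price = 1936 × 472 = 913792.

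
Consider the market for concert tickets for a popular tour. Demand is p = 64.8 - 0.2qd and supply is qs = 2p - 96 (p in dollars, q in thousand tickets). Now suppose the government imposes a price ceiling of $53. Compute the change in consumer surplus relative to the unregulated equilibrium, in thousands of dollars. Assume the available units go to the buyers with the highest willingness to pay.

Rearranging demand gives qd = 324 - 5p. Equilibrium: 324 - 5p = 2p - 96, so 420 = 7p and p* = 60, q* = 24.
Because the ceiling (53) lies below the market-clearing price, it is binding.
At p = 53: qd = 324 - 5·53 = 59 and qs = 2·53 - 96 = 10.
Consumer surplus without the control is ½ · (64.8 - 60) · 24 = 57.6.
With the ceiling, 10 units are sold at 53 (assume they go to the highest-value buyers). The demand price at q = 10 is 62.8, so CS = ½ · [(64.8 - 53) + (62.8 - 53)] · 10 = 108.
Change in consumer surplus = 108 - 57.6 = 50.4.

50.4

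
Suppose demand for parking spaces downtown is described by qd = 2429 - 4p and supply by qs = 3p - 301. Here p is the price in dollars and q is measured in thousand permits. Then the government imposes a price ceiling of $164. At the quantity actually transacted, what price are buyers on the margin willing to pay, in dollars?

559.5

In a free market, 2429 - 4p = 3p - 301 gives the equilibrium p* = 390, q* = 869.
Because the ceiling (164) lies below the market-clearing price, it is binding.
At p = 164: qd = 2429 - 4·164 = 1773 and qs = 3·164 - 301 = 191.
Only 191 units reach the market. On the demand curve, the marginal buyer's willingness to pay at q = 191 is (2429 - 191)/4 = 559.5.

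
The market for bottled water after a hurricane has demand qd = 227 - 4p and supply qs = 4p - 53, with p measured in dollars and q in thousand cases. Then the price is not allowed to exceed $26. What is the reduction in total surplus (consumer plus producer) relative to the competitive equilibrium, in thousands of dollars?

324

Equilibrium: 227 - 4p = 4p - 53, so 280 = 8p and p* = 35, q* = 87.
Because the ceiling (26) lies below the market-clearing price, it is binding.
At p = 26: qd = 227 - 4·26 = 123 and qs = 4·26 - 53 = 51.
Quantity traded falls to 51. At q = 51 the demand price is (227 - 51)/4 = 44 and the supply price is (53 + 51)/4 = 26.
Deadweight loss = ½ · (44 - 26) · (87 - 51) = ½ · 18 · 36 = 324.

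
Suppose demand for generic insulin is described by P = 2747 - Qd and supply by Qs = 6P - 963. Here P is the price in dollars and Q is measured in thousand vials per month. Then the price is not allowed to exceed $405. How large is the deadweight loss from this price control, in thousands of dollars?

328125

Rearranging demand gives Qd = 2747 - P. Setting quantity demanded equal to quantity supplied, 2747 - P = 6P - 963, gives P* = 530 and Q* = 2217.
The ceiling of 405 is below the equilibrium price 530, so it binds.
At P = 405: Qd = 2747 - 405 = 2342 and Qs = 6·405 - 963 = 1467.
Quantity traded falls to 1467. At Q = 1467 the demand price is 2747 - 1467 = 1280 and the supply price is (963 + 1467)/6 = 405.
Deadweight loss = ½ · (1280 - 405) · (2217 - 1467) = ½ · 875 · 750 = 328125.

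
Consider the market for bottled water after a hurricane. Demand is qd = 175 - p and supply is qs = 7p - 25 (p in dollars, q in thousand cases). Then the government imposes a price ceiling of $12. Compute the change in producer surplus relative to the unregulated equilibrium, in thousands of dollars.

Setting quantity demanded equal to quantity supplied, 175 - p = 7p - 25, gives p* = 25 and q* = 150.
Because the ceiling (12) lies below the market-clearing price, it is binding.
At p = 12: qd = 175 - 12 = 163 and qs = 7·12 - 25 = 59.
Producer surplus without the control is ½ · (25 - 25/7) · 150 = 11250/7.
With the ceiling, producers sell 59 units at 12, so PS = ½ · (12 - 25/7) · 59 = 3481/14.
Change in producer surplus = 3481/14 - 11250/7 = -1358.5.

-1358.5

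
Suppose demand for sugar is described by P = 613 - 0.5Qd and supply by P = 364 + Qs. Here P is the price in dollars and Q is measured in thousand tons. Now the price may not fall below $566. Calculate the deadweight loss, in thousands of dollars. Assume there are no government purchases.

3888

Rearranging demand gives Qd = 1226 - 2P; rearranging supply gives Qs = P - 364. In a free market, 1226 - 2P = P - 364 gives the equilibrium P* = 530, Q* = 166.
The floor of 566 is above the equilibrium price 530, so it binds.
At P = 566: Qd = 1226 - 2·566 = 94 and Qs = 566 - 364 = 202.
Quantity traded falls to 94. At Q = 94 the demand price is (1226 - 94)/2 = 566 and the supply price is 364 + 94 = 458.
Deadweight loss = ½ · (566 - 458) · (166 - 94) = ½ · 108 · 72 = 3888.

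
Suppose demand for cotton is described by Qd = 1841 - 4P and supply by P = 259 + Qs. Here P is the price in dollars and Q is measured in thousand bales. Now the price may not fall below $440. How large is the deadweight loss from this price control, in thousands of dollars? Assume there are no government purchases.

4000

Rearranging supply gives Qs = P - 259. Equilibrium: 1841 - 4P = P - 259, so 2100 = 5P and P* = 420, Q* = 161.
Since 440 > 420, the floor is binding.
At P = 440: Qd = 1841 - 4·440 = 81 and Qs = 440 - 259 = 181.
Quantity traded falls to 81. At Q = 81 the demand price is (1841 - 81)/4 = 440 and the supply price is 259 + 81 = 340.
Deadweight loss = ½ · (440 - 340) · (161 - 81) = ½ · 100 · 80 = 4000.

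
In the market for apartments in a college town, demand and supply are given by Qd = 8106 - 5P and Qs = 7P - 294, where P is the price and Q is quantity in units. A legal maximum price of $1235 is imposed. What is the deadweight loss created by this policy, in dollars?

Equilibrium: 8106 - 5P = 7P - 294, so 8400 = 12P and P* = 700, Q* = 4606.
Since 1235 is above P* = 700, the ceiling does not bind and the free-market outcome prevails.
Since the control does not bind, no trades are prevented and deadweight loss is zero.

0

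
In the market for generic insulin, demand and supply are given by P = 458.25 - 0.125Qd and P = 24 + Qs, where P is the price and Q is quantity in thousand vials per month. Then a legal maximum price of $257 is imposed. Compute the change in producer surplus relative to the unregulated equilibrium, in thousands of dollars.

-47353.5

Rearranging demand gives Qd = 3666 - 8P; rearranging supply gives Qs = P - 24. Equilibrium: 3666 - 8P = P - 24, so 3690 = 9P and P* = 410, Q* = 386.
Because the ceiling (257) lies below the market-clearing price, it is binding.
At P = 257: Qd = 3666 - 8·257 = 1610 and Qs = 257 - 24 = 233.
Producer surplus without the control is ½ · (410 - 24) · 386 = 74498.
With the ceiling, producers sell 233 units at 257, so PS = ½ · (257 - 24) · 233 = 27144.5.
Change in producer surplus = 27144.5 - 74498 = -47353.5.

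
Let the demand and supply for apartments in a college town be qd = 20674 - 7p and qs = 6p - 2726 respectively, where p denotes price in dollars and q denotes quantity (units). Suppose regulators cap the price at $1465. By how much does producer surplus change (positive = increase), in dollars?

-2368115

Equilibrium: 20674 - 7p = 6p - 2726, so 23400 = 13p and p* = 1800, q* = 8074.
Because the ceiling (1465) lies below the market-clearing price, it is binding.
At p = 1465: qd = 20674 - 7·1465 = 10419 and qs = 6·1465 - 2726 = 6064.
Producer surplus without the control is ½ · (1800 - 1363/3) · 8074 = 16297369/3.
With the ceiling, producers sell 6064 units at 1465, so PS = ½ · (1465 - 1363/3) · 6064 = 9193024/3.
Change in producer surplus = 9193024/3 - 16297369/3 = -2368115.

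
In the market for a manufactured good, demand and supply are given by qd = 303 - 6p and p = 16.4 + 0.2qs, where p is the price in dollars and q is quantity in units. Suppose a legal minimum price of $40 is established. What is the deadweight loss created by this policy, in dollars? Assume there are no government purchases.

165

Rearranging supply gives qs = 5p - 82. Equilibrium: 303 - 6p = 5p - 82, so 385 = 11p and p* = 35, q* = 93.
Since 40 > 35, the floor is binding.
At p = 40: qd = 303 - 6·40 = 63 and qs = 5·40 - 82 = 118.
Quantity traded falls to 63. At q = 63 the demand price is (303 - 63)/6 = 40 and the supply price is (82 + 63)/5 = 29.
Deadweight loss = ½ · (40 - 29) · (93 - 63) = ½ · 11 · 30 = 165.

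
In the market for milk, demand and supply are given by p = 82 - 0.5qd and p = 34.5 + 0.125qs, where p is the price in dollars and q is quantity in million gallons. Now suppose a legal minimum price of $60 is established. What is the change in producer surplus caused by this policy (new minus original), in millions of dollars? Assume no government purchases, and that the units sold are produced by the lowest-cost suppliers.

640

Rearranging demand gives qd = 164 - 2p; rearranging supply gives qs = 8p - 276. Setting quantity demanded equal to quantity supplied, 164 - 2p = 8p - 276, gives p* = 44 and q* = 76.
Since 60 > 44, the floor is binding.
At p = 60: qd = 164 - 2·60 = 44 and qs = 8·60 - 276 = 204.
Producer surplus without the control is ½ · (44 - 34.5) · 76 = 361.
With the floor, 44 units are sold at 60. The supply price at q = 44 is 40, so PS = ½ · [(60 - 34.5) + (60 - 40)] · 44 = 1001.
Change in producer surplus = 1001 - 361 = 640.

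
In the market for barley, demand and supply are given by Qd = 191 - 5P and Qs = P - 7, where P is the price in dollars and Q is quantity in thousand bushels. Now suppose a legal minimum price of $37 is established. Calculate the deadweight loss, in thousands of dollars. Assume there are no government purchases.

In a free market, 191 - 5P = P - 7 gives the equilibrium P* = 33, Q* = 26.
The floor of 37 is above the equilibrium price 33, so it binds.
At P = 37: Qd = 191 - 5·37 = 6 and Qs = 37 - 7 = 30.
Quantity traded falls to 6. At Q = 6 the demand price is (191 - 6)/5 = 37 and the supply price is 7 + 6 = 13.
Deadweight loss = ½ · (37 - 13) · (26 - 6) = ½ · 24 · 20 = 240.

240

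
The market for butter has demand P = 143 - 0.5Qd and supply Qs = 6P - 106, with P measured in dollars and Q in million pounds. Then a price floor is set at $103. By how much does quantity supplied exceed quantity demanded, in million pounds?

432

Rearranging demand gives Qd = 286 - 2P. Without the control the market clears where 286 - 2P = 6P - 106, i.e. P* = 49 and Q* = 188.
The floor of 103 is above the equilibrium price 49, so it binds.
At P = 103: Qd = 286 - 2·103 = 80 and Qs = 6·103 - 106 = 512.
Surplus = Qs - Qd = 512 - 80 = 432.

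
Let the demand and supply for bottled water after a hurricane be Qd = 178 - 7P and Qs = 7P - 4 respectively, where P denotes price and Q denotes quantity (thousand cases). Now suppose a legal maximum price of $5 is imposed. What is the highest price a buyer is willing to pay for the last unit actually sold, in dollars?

Equilibrium: 178 - 7P = 7P - 4, so 182 = 14P and P* = 13, Q* = 87.
The ceiling of 5 is below the equilibrium price 13, so it binds.
At P = 5: Qd = 178 - 7·5 = 143 and Qs = 7·5 - 4 = 31.
Only 31 units reach the market. On the demand curve, the marginal buyer's willingness to pay at Q = 31 is (178 - 31)/7 = 21.

21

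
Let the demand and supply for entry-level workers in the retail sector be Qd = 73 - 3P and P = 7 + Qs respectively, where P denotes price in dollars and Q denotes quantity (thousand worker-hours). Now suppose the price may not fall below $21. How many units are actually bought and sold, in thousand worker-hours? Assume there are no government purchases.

Rearranging supply gives Qs = P - 7. In a free market, 73 - 3P = P - 7 gives the equilibrium P* = 20, Q* = 13.
Because the floor (21) lies above the market-clearing price, it is binding.
At P = 21: Qd = 73 - 3·21 = 10 and Qs = 21 - 7 = 14.
The quantity actually transacted is the short side, demand: 10.

10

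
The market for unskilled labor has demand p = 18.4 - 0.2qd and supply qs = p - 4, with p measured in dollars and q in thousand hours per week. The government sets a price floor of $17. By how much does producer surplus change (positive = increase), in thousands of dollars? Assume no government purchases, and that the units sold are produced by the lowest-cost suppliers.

-5.5

Rearranging demand gives qd = 92 - 5p. Without the control the market clears where 92 - 5p = p - 4, i.e. p* = 16 and q* = 12.
The floor of 17 is above the equilibrium price 16, so it binds.
At p = 17: qd = 92 - 5·17 = 7 and qs = 17 - 4 = 13.
Producer surplus without the control is ½ · (16 - 4) · 12 = 72.
With the floor, 7 units are sold at 17. The supply price at q = 7 is 11, so PS = ½ · [(17 - 4) + (17 - 11)] · 7 = 66.5.
Change in producer surplus = 66.5 - 72 = -5.5.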